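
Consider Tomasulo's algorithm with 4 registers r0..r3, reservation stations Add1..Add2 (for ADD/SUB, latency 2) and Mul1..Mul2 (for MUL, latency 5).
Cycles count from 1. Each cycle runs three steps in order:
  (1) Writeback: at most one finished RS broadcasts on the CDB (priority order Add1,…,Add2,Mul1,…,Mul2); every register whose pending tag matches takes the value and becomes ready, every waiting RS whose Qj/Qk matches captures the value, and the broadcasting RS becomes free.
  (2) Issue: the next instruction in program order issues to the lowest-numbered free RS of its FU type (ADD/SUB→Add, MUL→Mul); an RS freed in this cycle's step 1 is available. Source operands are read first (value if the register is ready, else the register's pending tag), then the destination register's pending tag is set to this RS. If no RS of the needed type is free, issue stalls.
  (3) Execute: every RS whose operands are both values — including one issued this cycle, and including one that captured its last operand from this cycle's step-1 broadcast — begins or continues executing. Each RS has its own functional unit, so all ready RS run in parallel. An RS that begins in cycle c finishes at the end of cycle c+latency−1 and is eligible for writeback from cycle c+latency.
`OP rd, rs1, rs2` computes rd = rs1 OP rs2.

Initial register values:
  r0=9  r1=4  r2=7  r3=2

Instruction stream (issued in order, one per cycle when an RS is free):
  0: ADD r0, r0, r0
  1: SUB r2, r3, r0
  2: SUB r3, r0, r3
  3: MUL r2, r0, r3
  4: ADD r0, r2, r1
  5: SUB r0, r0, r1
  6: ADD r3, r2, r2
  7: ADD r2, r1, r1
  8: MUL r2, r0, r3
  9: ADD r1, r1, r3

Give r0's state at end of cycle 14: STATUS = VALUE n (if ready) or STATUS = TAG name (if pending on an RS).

STATUS = TAG Add2

cycle 1: issue ADD r0<-Add1 // r0:Add1,r1:4,r2:7,r3:2
cycle 2: issue SUB r2<-Add2 // r0:Add1,r1:4,r2:Add2,r3:2
cycle 3: CDB Add1=18; issue SUB r3<-Add1 // r0:18,r1:4,r2:Add2,r3:Add1
cycle 4: issue MUL r2<-Mul1 // r0:18,r1:4,r2:Mul1,r3:Add1
cycle 5: CDB Add1=16; issue ADD r0<-Add1 // r0:Add1,r1:4,r2:Mul1,r3:16
cycle 6: CDB Add2=-16; issue SUB r0<-Add2 // r0:Add2,r1:4,r2:Mul1,r3:16
cycle 7: stall // r0:Add2,r1:4,r2:Mul1,r3:16
cycle 8: stall // r0:Add2,r1:4,r2:Mul1,r3:16
cycle 9: stall // r0:Add2,r1:4,r2:Mul1,r3:16
cycle 10: CDB Mul1=288; stall // r0:Add2,r1:4,r2:288,r3:16
cycle 11: stall // r0:Add2,r1:4,r2:288,r3:16
cycle 12: CDB Add1=292; issue ADD r3<-Add1 // r0:Add2,r1:4,r2:288,r3:Add1
cycle 13: stall // r0:Add2,r1:4,r2:288,r3:Add1
cycle 14: CDB Add1=576; issue ADD r2<-Add1 // r0:Add2,r1:4,r2:Add1,r3:576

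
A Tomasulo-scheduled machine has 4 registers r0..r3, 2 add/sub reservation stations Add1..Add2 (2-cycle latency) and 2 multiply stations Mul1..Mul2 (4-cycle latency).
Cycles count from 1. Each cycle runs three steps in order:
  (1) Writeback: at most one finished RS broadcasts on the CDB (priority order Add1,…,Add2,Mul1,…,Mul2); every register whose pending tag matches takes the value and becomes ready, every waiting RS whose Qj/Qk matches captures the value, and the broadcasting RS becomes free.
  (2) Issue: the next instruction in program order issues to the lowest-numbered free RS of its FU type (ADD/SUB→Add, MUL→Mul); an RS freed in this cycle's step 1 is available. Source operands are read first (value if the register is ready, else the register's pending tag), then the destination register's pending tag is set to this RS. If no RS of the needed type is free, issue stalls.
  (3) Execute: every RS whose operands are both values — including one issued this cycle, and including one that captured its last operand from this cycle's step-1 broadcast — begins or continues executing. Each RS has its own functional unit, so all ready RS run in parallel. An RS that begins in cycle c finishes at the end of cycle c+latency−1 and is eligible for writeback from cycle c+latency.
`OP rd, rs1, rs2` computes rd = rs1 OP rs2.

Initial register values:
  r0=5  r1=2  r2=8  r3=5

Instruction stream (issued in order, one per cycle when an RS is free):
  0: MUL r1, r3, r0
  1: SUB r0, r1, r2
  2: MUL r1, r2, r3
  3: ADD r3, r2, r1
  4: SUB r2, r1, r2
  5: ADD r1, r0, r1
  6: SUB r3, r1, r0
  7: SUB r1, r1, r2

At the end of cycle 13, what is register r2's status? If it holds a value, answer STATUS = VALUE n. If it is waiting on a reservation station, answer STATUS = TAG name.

c1: issue MUL r1<-Mul1 | r0:5,r1:Mul1,r2:8,r3:5
c2: issue SUB r0<-Add1 | r0:Add1,r1:Mul1,r2:8,r3:5
c3: issue MUL r1<-Mul2 | r0:Add1,r1:Mul2,r2:8,r3:5
c4: issue ADD r3<-Add2 | r0:Add1,r1:Mul2,r2:8,r3:Add2
c5: CDB Mul1=25; stall | r0:Add1,r1:Mul2,r2:8,r3:Add2
c6: stall | r0:Add1,r1:Mul2,r2:8,r3:Add2
c7: CDB Add1=17; issue SUB r2<-Add1 | r0:17,r1:Mul2,r2:Add1,r3:Add2
c8: CDB Mul2=40; stall | r0:17,r1:40,r2:Add1,r3:Add2
c9: stall | r0:17,r1:40,r2:Add1,r3:Add2
c10: CDB Add1=32; issue ADD r1<-Add1 | r0:17,r1:Add1,r2:32,r3:Add2
c11: CDB Add2=48; issue SUB r3<-Add2 | r0:17,r1:Add1,r2:32,r3:Add2
c12: CDB Add1=57; issue SUB r1<-Add1 | r0:17,r1:Add1,r2:32,r3:Add2
c13: - | r0:17,r1:Add1,r2:32,r3:Add2

STATUS = VALUE 32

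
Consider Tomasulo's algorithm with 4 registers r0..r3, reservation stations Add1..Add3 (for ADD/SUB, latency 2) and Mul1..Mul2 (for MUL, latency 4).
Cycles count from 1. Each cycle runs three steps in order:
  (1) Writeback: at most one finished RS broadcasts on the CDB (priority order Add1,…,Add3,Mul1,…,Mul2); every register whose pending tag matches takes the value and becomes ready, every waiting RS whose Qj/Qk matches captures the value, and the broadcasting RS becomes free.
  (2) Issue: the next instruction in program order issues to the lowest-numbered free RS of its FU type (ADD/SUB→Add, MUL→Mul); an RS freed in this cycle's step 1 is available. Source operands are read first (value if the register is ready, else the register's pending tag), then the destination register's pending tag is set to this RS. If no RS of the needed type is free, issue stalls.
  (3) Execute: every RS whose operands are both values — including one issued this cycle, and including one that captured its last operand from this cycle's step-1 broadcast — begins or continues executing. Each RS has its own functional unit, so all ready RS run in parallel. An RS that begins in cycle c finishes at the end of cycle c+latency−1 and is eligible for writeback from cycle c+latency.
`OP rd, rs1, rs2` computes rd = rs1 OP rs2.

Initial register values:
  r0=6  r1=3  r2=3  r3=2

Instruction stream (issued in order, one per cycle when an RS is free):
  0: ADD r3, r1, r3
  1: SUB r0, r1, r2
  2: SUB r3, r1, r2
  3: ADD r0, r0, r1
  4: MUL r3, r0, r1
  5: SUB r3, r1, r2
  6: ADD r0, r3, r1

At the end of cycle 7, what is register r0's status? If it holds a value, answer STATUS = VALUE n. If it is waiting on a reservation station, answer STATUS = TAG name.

c1: issue ADD r3<-Add1 | r0:6,r1:3,r2:3,r3:Add1
c2: issue SUB r0<-Add2 | r0:Add2,r1:3,r2:3,r3:Add1
c3: CDB Add1=5; issue SUB r3<-Add1 | r0:Add2,r1:3,r2:3,r3:Add1
c4: CDB Add2=0; issue ADD r0<-Add2 | r0:Add2,r1:3,r2:3,r3:Add1
c5: CDB Add1=0; issue MUL r3<-Mul1 | r0:Add2,r1:3,r2:3,r3:Mul1
c6: CDB Add2=3; issue SUB r3<-Add1 | r0:3,r1:3,r2:3,r3:Add1
c7: issue ADD r0<-Add2 | r0:Add2,r1:3,r2:3,r3:Add1

STATUS = TAG Add2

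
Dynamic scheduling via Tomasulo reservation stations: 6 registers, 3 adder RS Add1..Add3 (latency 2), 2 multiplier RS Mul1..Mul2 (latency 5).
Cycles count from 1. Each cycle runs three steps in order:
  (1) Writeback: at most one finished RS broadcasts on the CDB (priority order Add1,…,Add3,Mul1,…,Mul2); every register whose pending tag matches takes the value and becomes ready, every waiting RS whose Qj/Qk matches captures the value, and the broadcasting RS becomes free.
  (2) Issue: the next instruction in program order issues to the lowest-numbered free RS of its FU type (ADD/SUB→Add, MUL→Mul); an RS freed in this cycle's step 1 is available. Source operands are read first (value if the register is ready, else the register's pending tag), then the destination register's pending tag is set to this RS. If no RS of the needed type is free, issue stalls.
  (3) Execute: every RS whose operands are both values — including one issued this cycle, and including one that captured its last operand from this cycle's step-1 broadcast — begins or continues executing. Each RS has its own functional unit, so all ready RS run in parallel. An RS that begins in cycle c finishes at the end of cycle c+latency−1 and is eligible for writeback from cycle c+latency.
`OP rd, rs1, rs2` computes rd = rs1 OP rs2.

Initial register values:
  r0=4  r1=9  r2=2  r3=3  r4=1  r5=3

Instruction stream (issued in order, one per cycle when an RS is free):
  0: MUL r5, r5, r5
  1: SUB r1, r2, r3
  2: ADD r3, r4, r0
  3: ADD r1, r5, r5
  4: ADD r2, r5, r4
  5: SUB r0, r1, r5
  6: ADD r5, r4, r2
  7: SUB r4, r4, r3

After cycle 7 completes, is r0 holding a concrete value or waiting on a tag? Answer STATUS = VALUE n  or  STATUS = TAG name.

STATUS = TAG Add3

  c1: issue MUL r5<-Mul1  regs: r0:4,r1:9,r2:2,r3:3,r4:1,r5:Mul1
  c2: issue SUB r1<-Add1  regs: r0:4,r1:Add1,r2:2,r3:3,r4:1,r5:Mul1
  c3: issue ADD r3<-Add2  regs: r0:4,r1:Add1,r2:2,r3:Add2,r4:1,r5:Mul1
  c4: CDB Add1=-1; issue ADD r1<-Add1  regs: r0:4,r1:Add1,r2:2,r3:Add2,r4:1,r5:Mul1
  c5: CDB Add2=5; issue ADD r2<-Add2  regs: r0:4,r1:Add1,r2:Add2,r3:5,r4:1,r5:Mul1
  c6: CDB Mul1=9; issue SUB r0<-Add3  regs: r0:Add3,r1:Add1,r2:Add2,r3:5,r4:1,r5:9
  c7: stall  regs: r0:Add3,r1:Add1,r2:Add2,r3:5,r4:1,r5:9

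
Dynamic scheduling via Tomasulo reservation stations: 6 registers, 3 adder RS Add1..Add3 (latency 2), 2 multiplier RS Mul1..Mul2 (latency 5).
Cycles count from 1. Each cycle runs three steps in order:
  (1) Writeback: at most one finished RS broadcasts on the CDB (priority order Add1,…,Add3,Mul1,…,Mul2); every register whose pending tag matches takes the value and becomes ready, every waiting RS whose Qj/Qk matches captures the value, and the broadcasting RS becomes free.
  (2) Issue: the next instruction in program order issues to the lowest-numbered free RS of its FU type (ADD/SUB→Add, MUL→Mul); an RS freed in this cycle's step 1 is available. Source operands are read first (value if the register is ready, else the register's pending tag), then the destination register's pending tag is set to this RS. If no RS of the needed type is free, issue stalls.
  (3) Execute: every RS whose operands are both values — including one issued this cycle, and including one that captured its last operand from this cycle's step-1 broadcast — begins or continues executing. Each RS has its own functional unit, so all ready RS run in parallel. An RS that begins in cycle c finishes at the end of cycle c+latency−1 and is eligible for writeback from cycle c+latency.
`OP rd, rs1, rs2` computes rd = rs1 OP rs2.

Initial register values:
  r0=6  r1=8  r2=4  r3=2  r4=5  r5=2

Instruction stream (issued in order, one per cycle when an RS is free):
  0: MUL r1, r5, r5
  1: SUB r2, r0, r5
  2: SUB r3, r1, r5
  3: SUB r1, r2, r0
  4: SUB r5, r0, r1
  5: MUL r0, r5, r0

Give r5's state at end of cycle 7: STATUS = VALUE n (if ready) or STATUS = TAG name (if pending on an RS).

STATUS = TAG Add3

cycle 1: issue MUL r1<-Mul1 // r0:6,r1:Mul1,r2:4,r3:2,r4:5,r5:2
cycle 2: issue SUB r2<-Add1 // r0:6,r1:Mul1,r2:Add1,r3:2,r4:5,r5:2
cycle 3: issue SUB r3<-Add2 // r0:6,r1:Mul1,r2:Add1,r3:Add2,r4:5,r5:2
cycle 4: CDB Add1=4; issue SUB r1<-Add1 // r0:6,r1:Add1,r2:4,r3:Add2,r4:5,r5:2
cycle 5: issue SUB r5<-Add3 // r0:6,r1:Add1,r2:4,r3:Add2,r4:5,r5:Add3
cycle 6: CDB Add1=-2; issue MUL r0<-Mul2 // r0:Mul2,r1:-2,r2:4,r3:Add2,r4:5,r5:Add3
cycle 7: CDB Mul1=4 // r0:Mul2,r1:-2,r2:4,r3:Add2,r4:5,r5:Add3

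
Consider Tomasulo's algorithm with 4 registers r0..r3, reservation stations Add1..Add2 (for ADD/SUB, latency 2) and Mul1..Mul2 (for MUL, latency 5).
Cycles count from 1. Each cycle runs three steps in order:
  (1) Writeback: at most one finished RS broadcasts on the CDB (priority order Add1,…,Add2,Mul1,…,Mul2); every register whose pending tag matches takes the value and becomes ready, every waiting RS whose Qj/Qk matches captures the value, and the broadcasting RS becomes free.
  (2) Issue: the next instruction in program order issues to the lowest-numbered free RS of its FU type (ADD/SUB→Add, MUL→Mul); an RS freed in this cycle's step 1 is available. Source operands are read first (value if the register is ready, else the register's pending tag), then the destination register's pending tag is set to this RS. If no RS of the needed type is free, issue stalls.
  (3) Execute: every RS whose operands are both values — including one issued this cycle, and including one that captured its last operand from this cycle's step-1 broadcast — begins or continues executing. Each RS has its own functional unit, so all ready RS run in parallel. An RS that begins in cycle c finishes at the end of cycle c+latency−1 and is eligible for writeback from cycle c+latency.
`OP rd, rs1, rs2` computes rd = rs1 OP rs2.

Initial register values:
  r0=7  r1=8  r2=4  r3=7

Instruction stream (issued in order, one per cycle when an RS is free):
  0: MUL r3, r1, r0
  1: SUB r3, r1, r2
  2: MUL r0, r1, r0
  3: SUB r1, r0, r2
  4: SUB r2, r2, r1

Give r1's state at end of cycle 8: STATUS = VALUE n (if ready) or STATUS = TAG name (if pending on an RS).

cycle 1: issue MUL r3<-Mul1 // r0:7,r1:8,r2:4,r3:Mul1
cycle 2: issue SUB r3<-Add1 // r0:7,r1:8,r2:4,r3:Add1
cycle 3: issue MUL r0<-Mul2 // r0:Mul2,r1:8,r2:4,r3:Add1
cycle 4: CDB Add1=4; issue SUB r1<-Add1 // r0:Mul2,r1:Add1,r2:4,r3:4
cycle 5: issue SUB r2<-Add2 // r0:Mul2,r1:Add1,r2:Add2,r3:4
cycle 6: CDB Mul1=56 // r0:Mul2,r1:Add1,r2:Add2,r3:4
cycle 7: - // r0:Mul2,r1:Add1,r2:Add2,r3:4
cycle 8: CDB Mul2=56 // r0:56,r1:Add1,r2:Add2,r3:4

STATUS = TAG Add1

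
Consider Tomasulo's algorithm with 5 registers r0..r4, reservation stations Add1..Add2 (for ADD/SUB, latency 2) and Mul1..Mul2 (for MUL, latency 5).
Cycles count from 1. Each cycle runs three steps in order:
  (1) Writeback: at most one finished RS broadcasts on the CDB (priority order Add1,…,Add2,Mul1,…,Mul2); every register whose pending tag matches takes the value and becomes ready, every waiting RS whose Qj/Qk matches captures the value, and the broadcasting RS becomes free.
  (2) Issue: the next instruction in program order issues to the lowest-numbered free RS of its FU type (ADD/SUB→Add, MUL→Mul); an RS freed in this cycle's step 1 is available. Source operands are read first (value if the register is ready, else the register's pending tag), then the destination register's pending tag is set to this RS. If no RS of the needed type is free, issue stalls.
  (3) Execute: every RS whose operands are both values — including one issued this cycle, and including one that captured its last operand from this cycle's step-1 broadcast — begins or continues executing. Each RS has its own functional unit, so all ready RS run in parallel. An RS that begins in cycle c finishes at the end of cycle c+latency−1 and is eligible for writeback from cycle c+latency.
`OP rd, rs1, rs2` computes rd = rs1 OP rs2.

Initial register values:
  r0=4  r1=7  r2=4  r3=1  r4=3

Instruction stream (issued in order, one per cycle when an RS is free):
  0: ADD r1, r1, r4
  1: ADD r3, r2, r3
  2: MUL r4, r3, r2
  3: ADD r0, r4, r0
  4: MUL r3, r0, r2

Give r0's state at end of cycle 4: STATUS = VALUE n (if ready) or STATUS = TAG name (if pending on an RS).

STATUS = TAG Add1

c1: issue ADD r1<-Add1 | r0:4,r1:Add1,r2:4,r3:1,r4:3
c2: issue ADD r3<-Add2 | r0:4,r1:Add1,r2:4,r3:Add2,r4:3
c3: CDB Add1=10; issue MUL r4<-Mul1 | r0:4,r1:10,r2:4,r3:Add2,r4:Mul1
c4: CDB Add2=5; issue ADD r0<-Add1 | r0:Add1,r1:10,r2:4,r3:5,r4:Mul1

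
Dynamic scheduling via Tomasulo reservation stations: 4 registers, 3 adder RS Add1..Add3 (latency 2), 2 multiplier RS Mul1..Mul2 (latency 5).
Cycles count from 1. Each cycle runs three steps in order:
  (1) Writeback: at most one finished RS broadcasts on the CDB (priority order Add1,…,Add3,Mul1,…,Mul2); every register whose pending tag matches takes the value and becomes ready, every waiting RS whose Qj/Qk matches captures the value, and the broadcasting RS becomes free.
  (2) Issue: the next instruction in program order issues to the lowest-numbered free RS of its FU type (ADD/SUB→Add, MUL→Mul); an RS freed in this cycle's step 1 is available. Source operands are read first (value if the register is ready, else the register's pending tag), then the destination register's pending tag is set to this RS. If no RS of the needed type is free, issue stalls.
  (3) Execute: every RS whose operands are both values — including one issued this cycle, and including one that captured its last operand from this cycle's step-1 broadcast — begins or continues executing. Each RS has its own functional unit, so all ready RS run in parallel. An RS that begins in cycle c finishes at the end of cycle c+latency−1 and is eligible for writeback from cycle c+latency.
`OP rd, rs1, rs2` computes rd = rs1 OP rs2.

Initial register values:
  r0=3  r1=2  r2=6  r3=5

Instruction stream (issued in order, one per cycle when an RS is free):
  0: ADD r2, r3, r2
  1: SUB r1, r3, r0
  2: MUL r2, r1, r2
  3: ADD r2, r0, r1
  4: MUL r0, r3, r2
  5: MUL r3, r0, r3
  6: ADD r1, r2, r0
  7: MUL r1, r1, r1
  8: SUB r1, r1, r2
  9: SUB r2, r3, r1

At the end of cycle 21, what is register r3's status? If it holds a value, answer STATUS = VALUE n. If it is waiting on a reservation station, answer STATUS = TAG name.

STATUS = VALUE 125

  c1: issue ADD r2<-Add1  regs: r0:3,r1:2,r2:Add1,r3:5
  c2: issue SUB r1<-Add2  regs: r0:3,r1:Add2,r2:Add1,r3:5
  c3: CDB Add1=11; issue MUL r2<-Mul1  regs: r0:3,r1:Add2,r2:Mul1,r3:5
  c4: CDB Add2=2; issue ADD r2<-Add1  regs: r0:3,r1:2,r2:Add1,r3:5
  c5: issue MUL r0<-Mul2  regs: r0:Mul2,r1:2,r2:Add1,r3:5
  c6: CDB Add1=5; stall  regs: r0:Mul2,r1:2,r2:5,r3:5
  c7: stall  regs: r0:Mul2,r1:2,r2:5,r3:5
  c8: stall  regs: r0:Mul2,r1:2,r2:5,r3:5
  c9: CDB Mul1=22; issue MUL r3<-Mul1  regs: r0:Mul2,r1:2,r2:5,r3:Mul1
  c10: issue ADD r1<-Add1  regs: r0:Mul2,r1:Add1,r2:5,r3:Mul1
  c11: CDB Mul2=25; issue MUL r1<-Mul2  regs: r0:25,r1:Mul2,r2:5,r3:Mul1
  c12: issue SUB r1<-Add2  regs: r0:25,r1:Add2,r2:5,r3:Mul1
  c13: CDB Add1=30; issue SUB r2<-Add1  regs: r0:25,r1:Add2,r2:Add1,r3:Mul1
  c14: -  regs: r0:25,r1:Add2,r2:Add1,r3:Mul1
  c15: -  regs: r0:25,r1:Add2,r2:Add1,r3:Mul1
  c16: CDB Mul1=125  regs: r0:25,r1:Add2,r2:Add1,r3:125
  c17: -  regs: r0:25,r1:Add2,r2:Add1,r3:125
  c18: CDB Mul2=900  regs: r0:25,r1:Add2,r2:Add1,r3:125
  c19: -  regs: r0:25,r1:Add2,r2:Add1,r3:125
  c20: CDB Add2=895  regs: r0:25,r1:895,r2:Add1,r3:125
  c21: -  regs: r0:25,r1:895,r2:Add1,r3:125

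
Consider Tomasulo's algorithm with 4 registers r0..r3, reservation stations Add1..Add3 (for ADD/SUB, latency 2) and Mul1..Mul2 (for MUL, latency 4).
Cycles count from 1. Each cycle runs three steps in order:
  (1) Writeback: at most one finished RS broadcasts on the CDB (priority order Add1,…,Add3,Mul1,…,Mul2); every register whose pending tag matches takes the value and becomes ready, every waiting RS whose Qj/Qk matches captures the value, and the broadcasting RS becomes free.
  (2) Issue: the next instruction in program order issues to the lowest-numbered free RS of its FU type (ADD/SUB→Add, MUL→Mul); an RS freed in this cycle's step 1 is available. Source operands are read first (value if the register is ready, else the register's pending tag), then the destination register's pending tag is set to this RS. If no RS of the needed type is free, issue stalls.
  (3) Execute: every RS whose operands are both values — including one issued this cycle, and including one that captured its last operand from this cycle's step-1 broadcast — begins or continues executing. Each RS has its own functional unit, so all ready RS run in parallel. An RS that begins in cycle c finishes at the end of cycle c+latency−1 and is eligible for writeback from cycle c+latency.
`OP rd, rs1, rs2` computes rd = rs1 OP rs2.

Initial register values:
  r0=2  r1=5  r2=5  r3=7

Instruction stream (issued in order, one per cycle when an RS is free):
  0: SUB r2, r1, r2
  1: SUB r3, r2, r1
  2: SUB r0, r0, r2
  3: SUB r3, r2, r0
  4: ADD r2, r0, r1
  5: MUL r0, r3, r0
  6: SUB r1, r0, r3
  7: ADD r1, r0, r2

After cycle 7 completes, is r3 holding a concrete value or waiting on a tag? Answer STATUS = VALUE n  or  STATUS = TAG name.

STATUS = TAG Add3

  c1: issue SUB r2<-Add1  regs: r0:2,r1:5,r2:Add1,r3:7
  c2: issue SUB r3<-Add2  regs: r0:2,r1:5,r2:Add1,r3:Add2
  c3: CDB Add1=0; issue SUB r0<-Add1  regs: r0:Add1,r1:5,r2:0,r3:Add2
  c4: issue SUB r3<-Add3  regs: r0:Add1,r1:5,r2:0,r3:Add3
  c5: CDB Add1=2; issue ADD r2<-Add1  regs: r0:2,r1:5,r2:Add1,r3:Add3
  c6: CDB Add2=-5; issue MUL r0<-Mul1  regs: r0:Mul1,r1:5,r2:Add1,r3:Add3
  c7: CDB Add1=7; issue SUB r1<-Add1  regs: r0:Mul1,r1:Add1,r2:7,r3:Add3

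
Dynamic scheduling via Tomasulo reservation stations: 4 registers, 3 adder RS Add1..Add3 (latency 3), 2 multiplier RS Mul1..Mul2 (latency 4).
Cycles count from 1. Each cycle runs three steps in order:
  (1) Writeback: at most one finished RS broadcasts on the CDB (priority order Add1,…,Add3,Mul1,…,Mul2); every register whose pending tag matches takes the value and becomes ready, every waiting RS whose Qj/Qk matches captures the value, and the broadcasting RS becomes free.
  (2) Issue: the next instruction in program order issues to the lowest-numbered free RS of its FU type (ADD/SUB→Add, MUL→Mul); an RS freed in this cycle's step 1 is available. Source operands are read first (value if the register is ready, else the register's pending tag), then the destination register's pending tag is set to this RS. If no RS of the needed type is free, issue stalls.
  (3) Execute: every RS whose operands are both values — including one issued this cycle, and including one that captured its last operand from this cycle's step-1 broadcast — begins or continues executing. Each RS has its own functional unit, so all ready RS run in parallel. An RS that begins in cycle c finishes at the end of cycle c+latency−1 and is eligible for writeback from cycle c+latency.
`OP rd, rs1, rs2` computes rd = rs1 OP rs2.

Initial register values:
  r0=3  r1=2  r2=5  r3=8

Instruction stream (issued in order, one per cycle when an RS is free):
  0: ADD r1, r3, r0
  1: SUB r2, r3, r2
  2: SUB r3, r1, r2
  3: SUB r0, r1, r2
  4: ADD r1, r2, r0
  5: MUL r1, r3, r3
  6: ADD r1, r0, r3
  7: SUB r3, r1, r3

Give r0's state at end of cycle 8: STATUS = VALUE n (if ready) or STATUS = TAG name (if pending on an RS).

STATUS = VALUE 8

c1: issue ADD r1<-Add1 | r0:3,r1:Add1,r2:5,r3:8
c2: issue SUB r2<-Add2 | r0:3,r1:Add1,r2:Add2,r3:8
c3: issue SUB r3<-Add3 | r0:3,r1:Add1,r2:Add2,r3:Add3
c4: CDB Add1=11; issue SUB r0<-Add1 | r0:Add1,r1:11,r2:Add2,r3:Add3
c5: CDB Add2=3; issue ADD r1<-Add2 | r0:Add1,r1:Add2,r2:3,r3:Add3
c6: issue MUL r1<-Mul1 | r0:Add1,r1:Mul1,r2:3,r3:Add3
c7: stall | r0:Add1,r1:Mul1,r2:3,r3:Add3
c8: CDB Add1=8; issue ADD r1<-Add1 | r0:8,r1:Add1,r2:3,r3:Add3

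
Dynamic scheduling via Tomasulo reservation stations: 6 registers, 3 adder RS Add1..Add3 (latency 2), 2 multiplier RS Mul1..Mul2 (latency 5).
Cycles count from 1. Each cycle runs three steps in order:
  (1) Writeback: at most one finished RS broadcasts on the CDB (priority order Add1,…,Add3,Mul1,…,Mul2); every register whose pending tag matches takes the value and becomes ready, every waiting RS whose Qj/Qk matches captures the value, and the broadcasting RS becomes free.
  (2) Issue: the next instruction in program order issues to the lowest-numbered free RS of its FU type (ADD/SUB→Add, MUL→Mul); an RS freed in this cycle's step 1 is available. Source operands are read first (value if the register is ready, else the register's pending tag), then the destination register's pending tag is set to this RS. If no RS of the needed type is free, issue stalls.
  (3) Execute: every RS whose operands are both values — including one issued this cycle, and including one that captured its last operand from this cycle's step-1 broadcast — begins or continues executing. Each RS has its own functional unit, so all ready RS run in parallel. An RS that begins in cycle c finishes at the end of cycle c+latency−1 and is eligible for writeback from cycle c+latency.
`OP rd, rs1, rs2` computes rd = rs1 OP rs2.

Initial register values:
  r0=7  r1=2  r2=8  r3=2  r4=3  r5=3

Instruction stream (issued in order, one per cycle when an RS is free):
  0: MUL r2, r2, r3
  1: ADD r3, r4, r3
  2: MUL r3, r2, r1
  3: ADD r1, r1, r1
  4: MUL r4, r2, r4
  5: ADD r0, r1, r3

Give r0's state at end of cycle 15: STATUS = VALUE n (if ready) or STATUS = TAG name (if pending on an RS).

c1: issue MUL r2<-Mul1 | r0:7,r1:2,r2:Mul1,r3:2,r4:3,r5:3
c2: issue ADD r3<-Add1 | r0:7,r1:2,r2:Mul1,r3:Add1,r4:3,r5:3
c3: issue MUL r3<-Mul2 | r0:7,r1:2,r2:Mul1,r3:Mul2,r4:3,r5:3
c4: CDB Add1=5; issue ADD r1<-Add1 | r0:7,r1:Add1,r2:Mul1,r3:Mul2,r4:3,r5:3
c5: stall | r0:7,r1:Add1,r2:Mul1,r3:Mul2,r4:3,r5:3
c6: CDB Add1=4; stall | r0:7,r1:4,r2:Mul1,r3:Mul2,r4:3,r5:3
c7: CDB Mul1=16; issue MUL r4<-Mul1 | r0:7,r1:4,r2:16,r3:Mul2,r4:Mul1,r5:3
c8: issue ADD r0<-Add1 | r0:Add1,r1:4,r2:16,r3:Mul2,r4:Mul1,r5:3
c9: - | r0:Add1,r1:4,r2:16,r3:Mul2,r4:Mul1,r5:3
c10: - | r0:Add1,r1:4,r2:16,r3:Mul2,r4:Mul1,r5:3
c11: - | r0:Add1,r1:4,r2:16,r3:Mul2,r4:Mul1,r5:3
c12: CDB Mul1=48 | r0:Add1,r1:4,r2:16,r3:Mul2,r4:48,r5:3
c13: CDB Mul2=32 | r0:Add1,r1:4,r2:16,r3:32,r4:48,r5:3
c14: - | r0:Add1,r1:4,r2:16,r3:32,r4:48,r5:3
c15: CDB Add1=36 | r0:36,r1:4,r2:16,r3:32,r4:48,r5:3

STATUS = VALUE 36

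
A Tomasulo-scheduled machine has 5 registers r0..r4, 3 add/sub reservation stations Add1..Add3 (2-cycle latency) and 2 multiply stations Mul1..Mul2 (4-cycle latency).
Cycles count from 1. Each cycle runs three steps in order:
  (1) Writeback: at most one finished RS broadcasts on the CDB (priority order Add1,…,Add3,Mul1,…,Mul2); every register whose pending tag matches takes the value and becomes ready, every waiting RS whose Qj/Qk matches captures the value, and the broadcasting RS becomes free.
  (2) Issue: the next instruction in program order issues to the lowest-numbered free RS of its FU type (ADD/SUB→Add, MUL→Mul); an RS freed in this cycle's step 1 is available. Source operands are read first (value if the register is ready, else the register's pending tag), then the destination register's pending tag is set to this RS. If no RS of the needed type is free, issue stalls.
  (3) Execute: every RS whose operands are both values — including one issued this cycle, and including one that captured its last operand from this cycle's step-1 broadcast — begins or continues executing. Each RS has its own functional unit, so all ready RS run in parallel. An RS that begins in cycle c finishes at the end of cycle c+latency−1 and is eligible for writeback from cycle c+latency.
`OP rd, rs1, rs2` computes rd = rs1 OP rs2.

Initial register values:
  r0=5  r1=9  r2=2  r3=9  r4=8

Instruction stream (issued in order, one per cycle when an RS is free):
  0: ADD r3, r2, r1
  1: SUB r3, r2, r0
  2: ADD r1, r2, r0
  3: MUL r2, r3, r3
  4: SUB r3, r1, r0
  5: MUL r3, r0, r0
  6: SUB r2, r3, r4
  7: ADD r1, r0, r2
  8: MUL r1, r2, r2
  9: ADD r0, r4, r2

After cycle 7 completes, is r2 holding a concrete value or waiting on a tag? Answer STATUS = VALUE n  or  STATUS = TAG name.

  c1: issue ADD r3<-Add1  regs: r0:5,r1:9,r2:2,r3:Add1,r4:8
  c2: issue SUB r3<-Add2  regs: r0:5,r1:9,r2:2,r3:Add2,r4:8
  c3: CDB Add1=11; issue ADD r1<-Add1  regs: r0:5,r1:Add1,r2:2,r3:Add2,r4:8
  c4: CDB Add2=-3; issue MUL r2<-Mul1  regs: r0:5,r1:Add1,r2:Mul1,r3:-3,r4:8
  c5: CDB Add1=7; issue SUB r3<-Add1  regs: r0:5,r1:7,r2:Mul1,r3:Add1,r4:8
  c6: issue MUL r3<-Mul2  regs: r0:5,r1:7,r2:Mul1,r3:Mul2,r4:8
  c7: CDB Add1=2; issue SUB r2<-Add1  regs: r0:5,r1:7,r2:Add1,r3:Mul2,r4:8

STATUS = TAG Add1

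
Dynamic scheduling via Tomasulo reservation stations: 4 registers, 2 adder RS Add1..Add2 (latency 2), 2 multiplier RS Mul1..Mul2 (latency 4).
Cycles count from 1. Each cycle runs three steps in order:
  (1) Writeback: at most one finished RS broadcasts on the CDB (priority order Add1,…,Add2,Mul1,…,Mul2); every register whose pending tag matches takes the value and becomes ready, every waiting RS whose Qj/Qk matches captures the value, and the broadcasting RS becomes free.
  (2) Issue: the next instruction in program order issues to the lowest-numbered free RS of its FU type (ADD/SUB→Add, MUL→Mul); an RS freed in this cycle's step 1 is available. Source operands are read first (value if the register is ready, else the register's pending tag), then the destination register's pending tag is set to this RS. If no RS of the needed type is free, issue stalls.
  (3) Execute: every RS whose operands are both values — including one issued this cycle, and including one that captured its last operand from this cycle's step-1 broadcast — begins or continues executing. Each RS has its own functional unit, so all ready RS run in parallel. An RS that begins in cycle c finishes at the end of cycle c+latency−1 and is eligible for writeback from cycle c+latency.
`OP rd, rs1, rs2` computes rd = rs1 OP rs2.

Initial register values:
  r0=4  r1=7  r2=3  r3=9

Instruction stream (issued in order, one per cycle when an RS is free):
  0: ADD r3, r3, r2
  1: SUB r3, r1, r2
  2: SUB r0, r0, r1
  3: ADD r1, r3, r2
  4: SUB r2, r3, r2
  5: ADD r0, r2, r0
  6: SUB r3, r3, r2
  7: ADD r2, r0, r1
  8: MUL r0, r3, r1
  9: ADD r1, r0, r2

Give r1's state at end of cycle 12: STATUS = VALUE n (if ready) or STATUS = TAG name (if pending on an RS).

cycle 1: issue ADD r3<-Add1 // r0:4,r1:7,r2:3,r3:Add1
cycle 2: issue SUB r3<-Add2 // r0:4,r1:7,r2:3,r3:Add2
cycle 3: CDB Add1=12; issue SUB r0<-Add1 // r0:Add1,r1:7,r2:3,r3:Add2
cycle 4: CDB Add2=4; issue ADD r1<-Add2 // r0:Add1,r1:Add2,r2:3,r3:4
cycle 5: CDB Add1=-3; issue SUB r2<-Add1 // r0:-3,r1:Add2,r2:Add1,r3:4
cycle 6: CDB Add2=7; issue ADD r0<-Add2 // r0:Add2,r1:7,r2:Add1,r3:4
cycle 7: CDB Add1=1; issue SUB r3<-Add1 // r0:Add2,r1:7,r2:1,r3:Add1
cycle 8: stall // r0:Add2,r1:7,r2:1,r3:Add1
cycle 9: CDB Add1=3; issue ADD r2<-Add1 // r0:Add2,r1:7,r2:Add1,r3:3
cycle 10: CDB Add2=-2; issue MUL r0<-Mul1 // r0:Mul1,r1:7,r2:Add1,r3:3
cycle 11: issue ADD r1<-Add2 // r0:Mul1,r1:Add2,r2:Add1,r3:3
cycle 12: CDB Add1=5 // r0:Mul1,r1:Add2,r2:5,r3:3

STATUS = TAG Add2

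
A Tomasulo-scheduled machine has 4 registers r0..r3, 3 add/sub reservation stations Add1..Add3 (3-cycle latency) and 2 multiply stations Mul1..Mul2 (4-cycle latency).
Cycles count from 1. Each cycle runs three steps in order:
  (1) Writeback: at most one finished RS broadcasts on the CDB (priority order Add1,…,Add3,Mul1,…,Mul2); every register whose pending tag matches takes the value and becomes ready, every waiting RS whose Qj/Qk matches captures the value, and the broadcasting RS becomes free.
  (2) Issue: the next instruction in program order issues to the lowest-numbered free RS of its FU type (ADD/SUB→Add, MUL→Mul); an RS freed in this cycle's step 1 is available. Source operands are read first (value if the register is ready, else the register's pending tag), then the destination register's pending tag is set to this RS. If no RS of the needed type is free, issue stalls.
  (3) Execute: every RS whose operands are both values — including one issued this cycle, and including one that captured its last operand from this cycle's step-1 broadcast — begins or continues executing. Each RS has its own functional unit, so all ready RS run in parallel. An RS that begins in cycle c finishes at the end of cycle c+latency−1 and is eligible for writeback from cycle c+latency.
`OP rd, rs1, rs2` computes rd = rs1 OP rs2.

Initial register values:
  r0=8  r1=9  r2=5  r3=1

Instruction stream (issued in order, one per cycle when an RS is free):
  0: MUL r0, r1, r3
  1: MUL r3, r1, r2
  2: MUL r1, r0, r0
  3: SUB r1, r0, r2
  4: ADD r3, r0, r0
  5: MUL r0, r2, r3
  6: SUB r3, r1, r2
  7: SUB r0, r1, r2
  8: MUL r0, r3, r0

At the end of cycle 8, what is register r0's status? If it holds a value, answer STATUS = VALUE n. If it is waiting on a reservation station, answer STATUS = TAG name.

c1: issue MUL r0<-Mul1 | r0:Mul1,r1:9,r2:5,r3:1
c2: issue MUL r3<-Mul2 | r0:Mul1,r1:9,r2:5,r3:Mul2
c3: stall | r0:Mul1,r1:9,r2:5,r3:Mul2
c4: stall | r0:Mul1,r1:9,r2:5,r3:Mul2
c5: CDB Mul1=9; issue MUL r1<-Mul1 | r0:9,r1:Mul1,r2:5,r3:Mul2
c6: CDB Mul2=45; issue SUB r1<-Add1 | r0:9,r1:Add1,r2:5,r3:45
c7: issue ADD r3<-Add2 | r0:9,r1:Add1,r2:5,r3:Add2
c8: issue MUL r0<-Mul2 | r0:Mul2,r1:Add1,r2:5,r3:Add2

STATUS = TAG Mul2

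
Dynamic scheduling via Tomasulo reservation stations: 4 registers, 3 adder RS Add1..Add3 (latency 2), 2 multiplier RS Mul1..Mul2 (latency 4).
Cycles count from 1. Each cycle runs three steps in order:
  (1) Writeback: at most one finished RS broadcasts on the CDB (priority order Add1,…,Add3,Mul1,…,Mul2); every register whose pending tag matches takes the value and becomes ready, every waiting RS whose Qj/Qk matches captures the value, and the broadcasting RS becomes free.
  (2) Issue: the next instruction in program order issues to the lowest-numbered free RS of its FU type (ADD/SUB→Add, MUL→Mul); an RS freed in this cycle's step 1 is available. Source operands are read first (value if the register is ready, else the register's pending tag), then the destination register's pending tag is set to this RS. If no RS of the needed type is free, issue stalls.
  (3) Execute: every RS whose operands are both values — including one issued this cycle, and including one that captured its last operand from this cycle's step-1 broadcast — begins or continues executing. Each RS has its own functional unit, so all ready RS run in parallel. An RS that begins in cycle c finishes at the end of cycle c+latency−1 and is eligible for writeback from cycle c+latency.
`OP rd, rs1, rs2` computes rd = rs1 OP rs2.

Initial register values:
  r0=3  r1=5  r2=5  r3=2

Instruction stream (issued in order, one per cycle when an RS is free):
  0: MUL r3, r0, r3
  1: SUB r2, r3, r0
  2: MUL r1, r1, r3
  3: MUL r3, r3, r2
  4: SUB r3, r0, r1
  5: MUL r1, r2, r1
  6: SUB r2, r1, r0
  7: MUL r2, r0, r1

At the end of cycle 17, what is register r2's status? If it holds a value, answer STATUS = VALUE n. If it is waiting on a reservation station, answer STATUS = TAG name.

  c1: issue MUL r3<-Mul1  regs: r0:3,r1:5,r2:5,r3:Mul1
  c2: issue SUB r2<-Add1  regs: r0:3,r1:5,r2:Add1,r3:Mul1
  c3: issue MUL r1<-Mul2  regs: r0:3,r1:Mul2,r2:Add1,r3:Mul1
  c4: stall  regs: r0:3,r1:Mul2,r2:Add1,r3:Mul1
  c5: CDB Mul1=6; issue MUL r3<-Mul1  regs: r0:3,r1:Mul2,r2:Add1,r3:Mul1
  c6: issue SUB r3<-Add2  regs: r0:3,r1:Mul2,r2:Add1,r3:Add2
  c7: CDB Add1=3; stall  regs: r0:3,r1:Mul2,r2:3,r3:Add2
  c8: stall  regs: r0:3,r1:Mul2,r2:3,r3:Add2
  c9: CDB Mul2=30; issue MUL r1<-Mul2  regs: r0:3,r1:Mul2,r2:3,r3:Add2
  c10: issue SUB r2<-Add1  regs: r0:3,r1:Mul2,r2:Add1,r3:Add2
  c11: CDB Add2=-27; stall  regs: r0:3,r1:Mul2,r2:Add1,r3:-27
  c12: CDB Mul1=18; issue MUL r2<-Mul1  regs: r0:3,r1:Mul2,r2:Mul1,r3:-27
  c13: CDB Mul2=90  regs: r0:3,r1:90,r2:Mul1,r3:-27
  c14: -  regs: r0:3,r1:90,r2:Mul1,r3:-27
  c15: CDB Add1=87  regs: r0:3,r1:90,r2:Mul1,r3:-27
  c16: -  regs: r0:3,r1:90,r2:Mul1,r3:-27
  c17: CDB Mul1=270  regs: r0:3,r1:90,r2:270,r3:-27

STATUS = VALUE 270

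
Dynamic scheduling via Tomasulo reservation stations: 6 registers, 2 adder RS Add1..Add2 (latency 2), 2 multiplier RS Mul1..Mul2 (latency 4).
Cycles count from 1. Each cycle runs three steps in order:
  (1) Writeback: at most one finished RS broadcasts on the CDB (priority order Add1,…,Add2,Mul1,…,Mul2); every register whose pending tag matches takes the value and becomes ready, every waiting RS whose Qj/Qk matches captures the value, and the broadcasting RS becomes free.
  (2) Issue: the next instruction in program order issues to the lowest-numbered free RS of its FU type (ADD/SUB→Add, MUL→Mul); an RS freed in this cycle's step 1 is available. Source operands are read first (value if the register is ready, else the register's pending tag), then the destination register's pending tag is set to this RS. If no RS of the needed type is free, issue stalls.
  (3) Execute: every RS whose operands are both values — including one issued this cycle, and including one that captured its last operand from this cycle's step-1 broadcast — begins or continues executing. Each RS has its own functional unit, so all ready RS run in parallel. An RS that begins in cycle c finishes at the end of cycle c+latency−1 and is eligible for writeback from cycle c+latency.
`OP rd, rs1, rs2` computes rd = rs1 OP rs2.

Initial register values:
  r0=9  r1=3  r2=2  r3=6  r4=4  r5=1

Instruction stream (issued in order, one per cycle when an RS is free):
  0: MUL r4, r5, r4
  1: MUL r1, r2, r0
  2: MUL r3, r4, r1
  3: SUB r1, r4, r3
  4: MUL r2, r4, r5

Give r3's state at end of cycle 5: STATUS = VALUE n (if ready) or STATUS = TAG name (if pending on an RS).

STATUS = TAG Mul1

  c1: issue MUL r4<-Mul1  regs: r0:9,r1:3,r2:2,r3:6,r4:Mul1,r5:1
  c2: issue MUL r1<-Mul2  regs: r0:9,r1:Mul2,r2:2,r3:6,r4:Mul1,r5:1
  c3: stall  regs: r0:9,r1:Mul2,r2:2,r3:6,r4:Mul1,r5:1
  c4: stall  regs: r0:9,r1:Mul2,r2:2,r3:6,r4:Mul1,r5:1
  c5: CDB Mul1=4; issue MUL r3<-Mul1  regs: r0:9,r1:Mul2,r2:2,r3:Mul1,r4:4,r5:1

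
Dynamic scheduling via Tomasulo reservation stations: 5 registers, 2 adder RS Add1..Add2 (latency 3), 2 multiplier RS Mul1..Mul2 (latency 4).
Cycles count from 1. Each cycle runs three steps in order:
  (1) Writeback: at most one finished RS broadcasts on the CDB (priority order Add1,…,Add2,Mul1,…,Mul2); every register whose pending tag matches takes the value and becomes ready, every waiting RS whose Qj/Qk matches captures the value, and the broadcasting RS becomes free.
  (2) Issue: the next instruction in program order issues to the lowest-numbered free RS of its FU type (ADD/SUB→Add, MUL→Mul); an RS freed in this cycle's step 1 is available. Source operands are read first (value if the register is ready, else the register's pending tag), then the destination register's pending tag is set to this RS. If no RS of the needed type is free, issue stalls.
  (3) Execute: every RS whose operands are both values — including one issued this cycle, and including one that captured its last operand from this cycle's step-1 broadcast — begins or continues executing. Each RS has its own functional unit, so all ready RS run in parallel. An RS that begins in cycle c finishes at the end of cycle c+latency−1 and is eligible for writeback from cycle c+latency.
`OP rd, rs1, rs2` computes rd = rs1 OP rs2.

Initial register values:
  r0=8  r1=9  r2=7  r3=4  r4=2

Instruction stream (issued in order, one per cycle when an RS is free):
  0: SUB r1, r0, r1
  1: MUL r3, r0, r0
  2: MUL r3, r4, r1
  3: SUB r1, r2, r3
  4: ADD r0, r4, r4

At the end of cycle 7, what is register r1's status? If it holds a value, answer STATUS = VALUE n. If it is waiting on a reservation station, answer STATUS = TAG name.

  c1: issue SUB r1<-Add1  regs: r0:8,r1:Add1,r2:7,r3:4,r4:2
  c2: issue MUL r3<-Mul1  regs: r0:8,r1:Add1,r2:7,r3:Mul1,r4:2
  c3: issue MUL r3<-Mul2  regs: r0:8,r1:Add1,r2:7,r3:Mul2,r4:2
  c4: CDB Add1=-1; issue SUB r1<-Add1  regs: r0:8,r1:Add1,r2:7,r3:Mul2,r4:2
  c5: issue ADD r0<-Add2  regs: r0:Add2,r1:Add1,r2:7,r3:Mul2,r4:2
  c6: CDB Mul1=64  regs: r0:Add2,r1:Add1,r2:7,r3:Mul2,r4:2
  c7: -  regs: r0:Add2,r1:Add1,r2:7,r3:Mul2,r4:2

STATUS = TAG Add1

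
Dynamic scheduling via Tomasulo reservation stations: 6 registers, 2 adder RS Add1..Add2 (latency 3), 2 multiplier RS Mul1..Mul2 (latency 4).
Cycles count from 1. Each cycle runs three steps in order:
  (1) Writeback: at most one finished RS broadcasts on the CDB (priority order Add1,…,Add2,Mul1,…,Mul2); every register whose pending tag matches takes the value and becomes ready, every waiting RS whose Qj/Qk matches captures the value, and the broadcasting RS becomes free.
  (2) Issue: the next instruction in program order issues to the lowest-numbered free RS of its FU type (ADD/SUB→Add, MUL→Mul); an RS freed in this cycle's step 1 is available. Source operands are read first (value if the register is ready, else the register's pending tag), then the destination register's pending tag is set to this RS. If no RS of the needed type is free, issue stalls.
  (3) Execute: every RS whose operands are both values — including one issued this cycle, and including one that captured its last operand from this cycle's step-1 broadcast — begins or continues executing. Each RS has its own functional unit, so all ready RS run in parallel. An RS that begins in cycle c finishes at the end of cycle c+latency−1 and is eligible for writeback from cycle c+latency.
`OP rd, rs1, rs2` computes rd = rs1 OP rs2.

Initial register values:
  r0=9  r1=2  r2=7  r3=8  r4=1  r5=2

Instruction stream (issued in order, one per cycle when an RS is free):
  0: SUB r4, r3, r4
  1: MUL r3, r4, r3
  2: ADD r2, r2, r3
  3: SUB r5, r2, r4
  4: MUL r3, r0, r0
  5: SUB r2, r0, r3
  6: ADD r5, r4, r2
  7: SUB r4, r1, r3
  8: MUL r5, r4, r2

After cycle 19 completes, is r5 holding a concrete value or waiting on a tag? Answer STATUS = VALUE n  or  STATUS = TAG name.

STATUS = TAG Mul1

cycle 1: issue SUB r4<-Add1 // r0:9,r1:2,r2:7,r3:8,r4:Add1,r5:2
cycle 2: issue MUL r3<-Mul1 // r0:9,r1:2,r2:7,r3:Mul1,r4:Add1,r5:2
cycle 3: issue ADD r2<-Add2 // r0:9,r1:2,r2:Add2,r3:Mul1,r4:Add1,r5:2
cycle 4: CDB Add1=7; issue SUB r5<-Add1 // r0:9,r1:2,r2:Add2,r3:Mul1,r4:7,r5:Add1
cycle 5: issue MUL r3<-Mul2 // r0:9,r1:2,r2:Add2,r3:Mul2,r4:7,r5:Add1
cycle 6: stall // r0:9,r1:2,r2:Add2,r3:Mul2,r4:7,r5:Add1
cycle 7: stall // r0:9,r1:2,r2:Add2,r3:Mul2,r4:7,r5:Add1
cycle 8: CDB Mul1=56; stall // r0:9,r1:2,r2:Add2,r3:Mul2,r4:7,r5:Add1
cycle 9: CDB Mul2=81; stall // r0:9,r1:2,r2:Add2,r3:81,r4:7,r5:Add1
cycle 10: stall // r0:9,r1:2,r2:Add2,r3:81,r4:7,r5:Add1
cycle 11: CDB Add2=63; issue SUB r2<-Add2 // r0:9,r1:2,r2:Add2,r3:81,r4:7,r5:Add1
cycle 12: stall // r0:9,r1:2,r2:Add2,r3:81,r4:7,r5:Add1
cycle 13: stall // r0:9,r1:2,r2:Add2,r3:81,r4:7,r5:Add1
cycle 14: CDB Add1=56; issue ADD r5<-Add1 // r0:9,r1:2,r2:Add2,r3:81,r4:7,r5:Add1
cycle 15: CDB Add2=-72; issue SUB r4<-Add2 // r0:9,r1:2,r2:-72,r3:81,r4:Add2,r5:Add1
cycle 16: issue MUL r5<-Mul1 // r0:9,r1:2,r2:-72,r3:81,r4:Add2,r5:Mul1
cycle 17: - // r0:9,r1:2,r2:-72,r3:81,r4:Add2,r5:Mul1
cycle 18: CDB Add1=-65 // r0:9,r1:2,r2:-72,r3:81,r4:Add2,r5:Mul1
cycle 19: CDB Add2=-79 // r0:9,r1:2,r2:-72,r3:81,r4:-79,r5:Mul1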